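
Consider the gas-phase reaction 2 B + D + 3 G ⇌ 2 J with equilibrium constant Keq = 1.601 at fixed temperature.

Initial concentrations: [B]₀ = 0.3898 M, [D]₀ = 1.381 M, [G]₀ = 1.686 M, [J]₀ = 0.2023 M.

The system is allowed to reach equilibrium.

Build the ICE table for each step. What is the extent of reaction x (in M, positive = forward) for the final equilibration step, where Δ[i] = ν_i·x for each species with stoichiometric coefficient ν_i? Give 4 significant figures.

Q₀ = 0.0407 vs Keq = 1.601 ⇒ Q<K, forward
Step 1:
                  B         D         G         J
  Initial    0.3898     1.381     1.686    0.2023
  Change    -0.2101    -0.105   -0.3151    0.2101
  Equil      0.1797     1.276     1.371    0.4124
  solve Keq expr → x = 0.105; check Q = 1.601

x = 0.105 M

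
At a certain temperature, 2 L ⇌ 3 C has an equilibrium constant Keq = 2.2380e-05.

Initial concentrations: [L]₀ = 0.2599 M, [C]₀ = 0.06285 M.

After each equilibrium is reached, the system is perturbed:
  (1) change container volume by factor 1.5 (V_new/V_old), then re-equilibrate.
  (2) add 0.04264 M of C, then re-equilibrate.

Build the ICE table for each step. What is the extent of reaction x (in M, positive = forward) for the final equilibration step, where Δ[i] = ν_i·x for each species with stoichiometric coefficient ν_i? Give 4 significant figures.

Q₀ = 0.003675 vs Keq = 2.2380e-05 ⇒ Q>K, reverse
Step 1:
                    L           C
  init         0.2599     0.06285
  Δ            0.0336     -0.0504
  eq           0.2935     0.01245
  solve Keq expr → x = -0.0168; check Q = 2.2380e-05
Then change container volume by factor 1.5 (V_new/V_old).
Step 2:
                    L           C
  init         0.1957    0.008297
  Δ       -7.8358e-04    0.001175
  eq           0.1949    0.009473
  solve Keq expr → x = 3.9179e-04; check Q = 2.2380e-05
Then add 0.04264 M of C.
Step 3:
                    L           C
  init         0.1949     0.05211
  Δ           0.02784    -0.04176
  eq           0.2227     0.01035
  solve Keq expr → x = -0.01392; check Q = 2.2380e-05

x = -0.01392 M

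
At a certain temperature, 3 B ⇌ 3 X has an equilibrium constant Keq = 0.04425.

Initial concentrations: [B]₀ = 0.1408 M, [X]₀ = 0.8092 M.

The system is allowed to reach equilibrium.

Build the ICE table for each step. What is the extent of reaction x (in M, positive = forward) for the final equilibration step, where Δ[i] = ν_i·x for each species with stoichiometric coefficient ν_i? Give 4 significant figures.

Q₀ = 189.8 vs Keq = 0.04425 ⇒ Q>K, reverse
Step 1:
                  B         X
  init       0.1408    0.8092
  Δ           0.561    -0.561
  eq         0.7018    0.2482
  solve Keq expr → x = -0.187; check Q = 0.04425

x = -0.187 M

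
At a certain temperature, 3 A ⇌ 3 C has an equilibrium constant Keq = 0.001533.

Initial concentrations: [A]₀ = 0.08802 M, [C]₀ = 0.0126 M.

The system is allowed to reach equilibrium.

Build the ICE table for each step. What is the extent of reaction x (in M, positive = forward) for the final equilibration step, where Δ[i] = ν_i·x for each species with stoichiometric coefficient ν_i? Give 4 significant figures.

x = -7.3250e-04 M

Q₀ = 0.002933 vs Keq = 0.001533 ⇒ Q>K, reverse
Step 1:
                  A         C
  init      0.08802    0.0126
  Δ        0.002197 -0.002197
  eq        0.09022    0.0104
  solve Keq expr → x = -7.3250e-04; check Q = 0.001533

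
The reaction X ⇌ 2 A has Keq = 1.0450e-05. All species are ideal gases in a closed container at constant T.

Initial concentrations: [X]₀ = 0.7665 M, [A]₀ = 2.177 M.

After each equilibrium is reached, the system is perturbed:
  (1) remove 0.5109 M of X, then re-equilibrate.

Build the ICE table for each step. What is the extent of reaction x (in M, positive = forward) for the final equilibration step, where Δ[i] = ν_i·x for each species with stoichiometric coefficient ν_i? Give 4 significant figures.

x = -3.2752e-04 M

Q₀ = 6.183 vs Keq = 1.0450e-05 ⇒ Q>K, reverse
Step 1:
                  X         A
  Initial    0.7665     2.177
  Change      1.086    -2.173
  Equil       1.853    0.0044
  solve Keq expr → x = -1.086; check Q = 1.0450e-05
Then remove 0.5109 M of X.
Step 2:
                  X         A
  Initial     1.342    0.0044
  Change  3.2752e-04 -6.5503e-04
  Equil       1.342  0.003745
  solve Keq expr → x = -3.2752e-04; check Q = 1.0450e-05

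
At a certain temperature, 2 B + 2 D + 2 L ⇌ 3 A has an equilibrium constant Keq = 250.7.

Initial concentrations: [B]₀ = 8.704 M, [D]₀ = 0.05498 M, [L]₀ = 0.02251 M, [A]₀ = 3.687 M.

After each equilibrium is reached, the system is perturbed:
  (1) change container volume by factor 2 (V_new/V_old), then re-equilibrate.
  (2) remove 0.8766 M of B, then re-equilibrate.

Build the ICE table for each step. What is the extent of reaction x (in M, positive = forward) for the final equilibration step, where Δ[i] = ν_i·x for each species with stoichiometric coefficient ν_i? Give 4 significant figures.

x = -0.008381 M

Q₀ = 4.3194e+05 vs Keq = 250.7 ⇒ Q>K, reverse
Step 1:
                   B          D          L          A
  init         8.704    0.05498    0.02251      3.687
  Δ           0.1742     0.1742     0.1742    -0.2614
  eq           8.878     0.2292     0.1968      3.426
  solve Keq expr → x = -0.08712; check Q = 250.7
Then change container volume by factor 2 (V_new/V_old).
Step 2:
                   B          D          L          A
  init         4.439     0.1146    0.09838      1.713
  Δ          0.06356    0.06356    0.06356   -0.09534
  eq           4.503     0.1782     0.1619      1.617
  solve Keq expr → x = -0.03178; check Q = 250.7
Then remove 0.8766 M of B.
Step 3:
                   B          D          L          A
  init         3.626     0.1782     0.1619      1.617
  Δ          0.01676    0.01676    0.01676   -0.02514
  eq           3.643     0.1949     0.1787      1.592
  solve Keq expr → x = -0.008381; check Q = 250.7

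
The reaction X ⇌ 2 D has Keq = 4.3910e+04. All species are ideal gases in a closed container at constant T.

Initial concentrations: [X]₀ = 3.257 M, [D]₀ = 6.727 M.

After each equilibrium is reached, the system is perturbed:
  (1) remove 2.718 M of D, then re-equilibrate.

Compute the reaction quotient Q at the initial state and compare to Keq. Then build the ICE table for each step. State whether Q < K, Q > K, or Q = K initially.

Q₀ = 13.89; Q < K (proceeds forward)

Q₀ = 13.89 vs Keq = 4.3910e+04 ⇒ Q<K, forward
Step 1:
                    X           D
  Initial       3.257       6.727
  Change       -3.253       6.506
  Equil      0.003988       13.23
  solve Keq expr → x = 3.253; check Q = 4.3910e+04
Then remove 2.718 M of D.
Step 2:
                    X           D
  Initial    0.003988       10.52
  Change    -0.001469    0.002937
  Equil      0.002519       10.52
  solve Keq expr → x = 0.001469; check Q = 4.3910e+04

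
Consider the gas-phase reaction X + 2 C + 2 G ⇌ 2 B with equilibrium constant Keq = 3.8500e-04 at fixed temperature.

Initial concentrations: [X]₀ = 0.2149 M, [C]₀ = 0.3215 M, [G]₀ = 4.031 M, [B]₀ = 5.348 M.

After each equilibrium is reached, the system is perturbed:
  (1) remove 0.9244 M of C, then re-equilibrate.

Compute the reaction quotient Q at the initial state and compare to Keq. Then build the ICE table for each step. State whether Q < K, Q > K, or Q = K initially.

Q₀ = 79.24; Q > K (proceeds reverse)

Q₀ = 79.24 vs Keq = 3.8500e-04 ⇒ Q>K, reverse
Step 1:
                  X         C         G         B
  init       0.2149    0.3215     4.031     5.348
  Δ           2.112     4.225     4.225    -4.225
  eq          2.327     4.546     8.256     1.123
  solve Keq expr → x = -2.112; check Q = 3.8500e-04
Then remove 0.9244 M of C.
Step 2:
                  X         C         G         B
  init        2.327     3.622     8.256     1.123
  Δ         0.07815    0.1563    0.1563   -0.1563
  eq          2.405     3.778     8.412    0.9671
  solve Keq expr → x = -0.07815; check Q = 3.8500e-04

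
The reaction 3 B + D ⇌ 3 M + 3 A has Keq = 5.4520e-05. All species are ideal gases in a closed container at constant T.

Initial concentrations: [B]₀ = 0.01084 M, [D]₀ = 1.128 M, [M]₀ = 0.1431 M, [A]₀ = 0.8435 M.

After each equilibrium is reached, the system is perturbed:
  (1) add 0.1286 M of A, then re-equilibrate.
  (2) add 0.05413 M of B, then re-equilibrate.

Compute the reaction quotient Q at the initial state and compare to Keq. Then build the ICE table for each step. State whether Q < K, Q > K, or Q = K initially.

Q₀ = 1224 vs Keq = 5.4520e-05 ⇒ Q>K, reverse
Step 1:
                    B           D           M           A
  I           0.01084       1.128      0.1431      0.8435
  C            0.1349     0.04496     -0.1349     -0.1349
  E            0.1457       1.173    0.008223      0.7086
  solve Keq expr → x = -0.04496; check Q = 5.4520e-05
Then add 0.1286 M of A.
Step 2:
                    B           D           M           A
  I            0.1457       1.173    0.008223      0.8372
  C          0.001195  3.9840e-04   -0.001195   -0.001195
  E            0.1469       1.173    0.007028       0.836
  solve Keq expr → x = -3.9840e-04; check Q = 5.4520e-05
Then add 0.05413 M of B.
Step 3:
                    B           D           M           A
  I             0.201       1.173    0.007028       0.836
  C         -0.002443 -8.1425e-04    0.002443    0.002443
  E            0.1986       1.173    0.009471      0.8385
  solve Keq expr → x = 8.1425e-04; check Q = 5.4520e-05

Q₀ = 1224; Q > K (proceeds reverse)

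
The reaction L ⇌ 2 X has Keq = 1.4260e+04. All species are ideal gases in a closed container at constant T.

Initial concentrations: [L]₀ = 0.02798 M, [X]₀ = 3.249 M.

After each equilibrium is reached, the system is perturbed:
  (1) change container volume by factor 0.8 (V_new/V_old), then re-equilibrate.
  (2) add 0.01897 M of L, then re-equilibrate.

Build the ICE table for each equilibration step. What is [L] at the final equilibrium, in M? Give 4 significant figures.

Q₀ = 377.3 vs Keq = 1.4260e+04 ⇒ Q<K, forward
Step 1:
                  L         X
  init      0.02798     3.249
  Δ        -0.02721   0.05443
  eq      7.6526e-04     3.303
  solve Keq expr → x = 0.02721; check Q = 1.4260e+04
Then change container volume by factor 0.8 (V_new/V_old).
Step 2:
                  L         X
  init    9.5658e-04     4.129
  Δ       2.3887e-04 -4.7774e-04
  eq       0.001195     4.129
  solve Keq expr → x = -2.3887e-04; check Q = 1.4260e+04
Then add 0.01897 M of L.
Step 3:
                  L         X
  init      0.02017     4.129
  Δ        -0.01895    0.0379
  eq       0.001217     4.167
  solve Keq expr → x = 0.01895; check Q = 1.4260e+04

[L]_eq = 0.001217 M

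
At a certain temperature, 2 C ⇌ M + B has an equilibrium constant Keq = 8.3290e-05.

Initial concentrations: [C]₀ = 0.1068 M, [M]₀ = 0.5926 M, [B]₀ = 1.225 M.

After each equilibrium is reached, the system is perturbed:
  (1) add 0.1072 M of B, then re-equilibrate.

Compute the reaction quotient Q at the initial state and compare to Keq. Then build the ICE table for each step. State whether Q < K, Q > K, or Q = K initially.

Q₀ = 63.64 vs Keq = 8.3290e-05 ⇒ Q>K, reverse
Step 1:
                  C         M         B
  init       0.1068    0.5926     1.225
  Δ           1.185   -0.5924   -0.5924
  eq          1.292 2.1962e-04    0.6326
  solve Keq expr → x = -0.5924; check Q = 8.3290e-05
Then add 0.1072 M of B.
Step 2:
                  C         M         B
  init        1.292 2.1962e-04    0.7398
  Δ       6.3594e-05 -3.1797e-05 -3.1797e-05
  eq          1.292 1.8783e-04    0.7398
  solve Keq expr → x = -3.1797e-05; check Q = 8.3290e-05

Q₀ = 63.64; Q > K (proceeds reverse)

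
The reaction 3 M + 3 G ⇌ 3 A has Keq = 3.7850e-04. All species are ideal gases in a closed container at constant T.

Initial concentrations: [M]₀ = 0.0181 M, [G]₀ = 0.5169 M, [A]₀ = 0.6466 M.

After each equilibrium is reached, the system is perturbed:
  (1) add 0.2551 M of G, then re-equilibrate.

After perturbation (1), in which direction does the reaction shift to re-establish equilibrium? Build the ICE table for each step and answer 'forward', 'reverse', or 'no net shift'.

Q₀ = 3.3010e+05 vs Keq = 3.7850e-04 ⇒ Q>K, reverse
Step 1:
                    M           G           A
  Initial      0.0181      0.5169      0.6466
  Change        0.597       0.597      -0.597
  Equil        0.6151       1.114     0.04957
  solve Keq expr → x = -0.199; check Q = 3.7850e-04
Then add 0.2551 M of G.
Step 2:
                    M           G           A
  Initial      0.6151       1.369     0.04957
  Change    -0.009933   -0.009933    0.009933
  Equil        0.6052       1.359      0.0595
  solve Keq expr → x = 0.003311; check Q = 3.7850e-04

Direction: forward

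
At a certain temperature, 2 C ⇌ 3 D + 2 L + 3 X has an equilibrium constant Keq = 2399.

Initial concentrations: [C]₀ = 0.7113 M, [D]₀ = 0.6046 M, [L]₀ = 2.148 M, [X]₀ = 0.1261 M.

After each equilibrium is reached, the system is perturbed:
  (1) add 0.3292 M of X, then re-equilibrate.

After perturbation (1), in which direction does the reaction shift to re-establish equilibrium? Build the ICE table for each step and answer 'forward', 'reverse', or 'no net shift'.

Q₀ = 0.004041 vs Keq = 2399 ⇒ Q<K, forward
Step 1:
                    C           D           L           X
  init         0.7113      0.6046       2.148      0.1261
  Δ           -0.6026      0.9038      0.6026      0.9038
  eq           0.1087       1.508       2.751        1.03
  solve Keq expr → x = 0.3013; check Q = 2399
Then add 0.3292 M of X.
Step 2:
                    C           D           L           X
  init         0.1087       1.508       2.751       1.359
  Δ           0.03613     -0.0542    -0.03613     -0.0542
  eq           0.1449       1.454       2.714       1.305
  solve Keq expr → x = -0.01807; check Q = 2399

Direction: reverse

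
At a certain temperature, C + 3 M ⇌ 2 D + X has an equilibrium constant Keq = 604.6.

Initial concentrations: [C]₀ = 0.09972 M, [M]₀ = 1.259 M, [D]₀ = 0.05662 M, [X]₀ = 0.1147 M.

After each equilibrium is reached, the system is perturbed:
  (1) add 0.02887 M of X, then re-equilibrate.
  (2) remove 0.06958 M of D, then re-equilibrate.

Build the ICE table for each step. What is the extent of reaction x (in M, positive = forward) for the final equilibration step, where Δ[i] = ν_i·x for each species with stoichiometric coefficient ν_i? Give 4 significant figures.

Q₀ = 0.001848 vs Keq = 604.6 ⇒ Q<K, forward
Step 1:
                  C         M         D         X
  Initial   0.09972     1.259   0.05662    0.1147
  Change   -0.09969   -0.2991    0.1994   0.09969
  Equil   2.6275e-05    0.9599     0.256    0.2144
  solve Keq expr → x = 0.09969; check Q = 604.6
Then add 0.02887 M of X.
Step 2:
                  C         M         D         X
  Initial 2.6275e-05    0.9599     0.256    0.2433
  Change  3.5351e-06 1.0605e-05 -7.0702e-06 -3.5351e-06
  Equil   2.9810e-05    0.9599     0.256    0.2433
  solve Keq expr → x = -3.5351e-06; check Q = 604.6
Then remove 0.06958 M of D.
Step 3:
                  C         M         D         X
  Initial 2.9810e-05    0.9599    0.1864    0.2433
  Change  -1.3995e-05 -4.1984e-05 2.7989e-05 1.3995e-05
  Equil   1.5816e-05    0.9599    0.1864    0.2433
  solve Keq expr → x = 1.3995e-05; check Q = 604.6

x = 1.3995e-05 M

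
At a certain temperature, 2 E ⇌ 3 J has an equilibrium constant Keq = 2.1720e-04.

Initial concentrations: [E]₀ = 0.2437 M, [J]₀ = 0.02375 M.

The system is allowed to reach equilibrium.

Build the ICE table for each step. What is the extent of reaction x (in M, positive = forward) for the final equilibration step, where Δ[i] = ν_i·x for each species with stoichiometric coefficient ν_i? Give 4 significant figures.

Q₀ = 2.2557e-04 vs Keq = 2.1720e-04 ⇒ Q>K, reverse
Step 1:
                    E           J
  Initial      0.2437     0.02375
  Change   1.9016e-04 -2.8524e-04
  Equil        0.2439     0.02346
  solve Keq expr → x = -9.5080e-05; check Q = 2.1720e-04

x = -9.5080e-05 M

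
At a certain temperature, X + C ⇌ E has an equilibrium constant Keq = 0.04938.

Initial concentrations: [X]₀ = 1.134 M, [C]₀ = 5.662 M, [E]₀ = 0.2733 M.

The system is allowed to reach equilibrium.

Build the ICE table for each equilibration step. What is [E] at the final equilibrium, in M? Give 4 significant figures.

[E]_eq = 0.3061 M

Q₀ = 0.04257 vs Keq = 0.04938 ⇒ Q<K, forward
Step 1:
                  X         C         E
  init        1.134     5.662    0.2733
  Δ         -0.0328   -0.0328    0.0328
  eq          1.101     5.629    0.3061
  solve Keq expr → x = 0.0328; check Q = 0.04938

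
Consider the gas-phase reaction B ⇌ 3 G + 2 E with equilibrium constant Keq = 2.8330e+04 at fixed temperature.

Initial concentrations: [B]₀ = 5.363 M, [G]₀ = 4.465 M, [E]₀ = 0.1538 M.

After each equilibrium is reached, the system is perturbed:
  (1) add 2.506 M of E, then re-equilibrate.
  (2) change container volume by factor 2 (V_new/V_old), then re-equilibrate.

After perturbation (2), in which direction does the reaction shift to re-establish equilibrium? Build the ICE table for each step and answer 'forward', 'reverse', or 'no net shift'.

Q₀ = 0.3926 vs Keq = 2.8330e+04 ⇒ Q<K, forward
Step 1:
                    B           G           E
  I             5.363       4.465      0.1538
  C            -2.817        8.45       5.633
  E             2.546       12.91       5.787
  solve Keq expr → x = 2.817; check Q = 2.8330e+04
Then add 2.506 M of E.
Step 2:
                    B           G           E
  I             2.546       12.91       8.293
  C            0.4475      -1.343      -0.895
  E             2.994       11.57       7.398
  solve Keq expr → x = -0.4475; check Q = 2.8330e+04
Then change container volume by factor 2 (V_new/V_old).
Step 3:
                    B           G           E
  I             1.497       5.786       3.699
  C           -0.8742       2.623       1.748
  E            0.6228       8.409       5.447
  solve Keq expr → x = 0.8742; check Q = 2.8330e+04

Direction: forward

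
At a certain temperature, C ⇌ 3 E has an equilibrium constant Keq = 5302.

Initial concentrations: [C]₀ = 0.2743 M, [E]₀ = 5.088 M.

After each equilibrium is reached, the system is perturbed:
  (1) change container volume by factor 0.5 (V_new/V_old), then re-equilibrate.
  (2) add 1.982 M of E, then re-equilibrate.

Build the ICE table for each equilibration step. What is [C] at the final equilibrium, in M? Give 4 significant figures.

[C]_eq = 0.3824 M

Q₀ = 480.2 vs Keq = 5302 ⇒ Q<K, forward
Step 1:
                  C         E
  Initial    0.2743     5.088
  Change    -0.2375    0.7125
  Equil     0.03681       5.8
  solve Keq expr → x = 0.2375; check Q = 5302
Then change container volume by factor 0.5 (V_new/V_old).
Step 2:
                  C         E
  Initial   0.07362      11.6
  Change     0.1813    -0.544
  Equil       0.255     11.06
  solve Keq expr → x = -0.1813; check Q = 5302
Then add 1.982 M of E.
Step 3:
                  C         E
  Initial     0.255     13.04
  Change     0.1274   -0.3823
  Equil      0.3824     12.66
  solve Keq expr → x = -0.1274; check Q = 5302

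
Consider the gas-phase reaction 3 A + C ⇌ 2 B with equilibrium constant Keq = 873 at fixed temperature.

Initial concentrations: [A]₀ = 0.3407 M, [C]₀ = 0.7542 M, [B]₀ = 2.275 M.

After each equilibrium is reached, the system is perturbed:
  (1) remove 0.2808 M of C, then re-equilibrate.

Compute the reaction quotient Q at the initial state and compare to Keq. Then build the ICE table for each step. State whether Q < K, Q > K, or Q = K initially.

Q₀ = 173.5; Q < K (proceeds forward)

Q₀ = 173.5 vs Keq = 873 ⇒ Q<K, forward
Step 1:
                   A          C          B
  Initial     0.3407     0.7542      2.275
  Change     -0.1326    -0.0442     0.0884
  Equil       0.2081       0.71      2.363
  solve Keq expr → x = 0.0442; check Q = 873
Then remove 0.2808 M of C.
Step 2:
                   A          C          B
  Initial     0.2081     0.4292      2.363
  Change     0.03429    0.01143   -0.02286
  Equil       0.2424     0.4406      2.341
  solve Keq expr → x = -0.01143; check Q = 873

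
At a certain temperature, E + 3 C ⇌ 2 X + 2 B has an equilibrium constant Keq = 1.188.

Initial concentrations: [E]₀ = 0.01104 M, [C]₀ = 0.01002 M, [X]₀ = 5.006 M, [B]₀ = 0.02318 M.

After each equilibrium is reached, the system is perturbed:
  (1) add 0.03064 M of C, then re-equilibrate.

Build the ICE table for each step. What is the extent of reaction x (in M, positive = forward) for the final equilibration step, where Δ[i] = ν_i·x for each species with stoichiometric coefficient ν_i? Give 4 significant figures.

x = 1.7859e-04 M

Q₀ = 1.2124e+06 vs Keq = 1.188 ⇒ Q>K, reverse
Step 1:
                    E           C           X           B
  Initial     0.01104     0.01002       5.006     0.02318
  Change      0.01144     0.03431    -0.02287    -0.02287
  Equil       0.02248     0.04433       4.983  3.0608e-04
  solve Keq expr → x = -0.01144; check Q = 1.188
Then add 0.03064 M of C.
Step 2:
                    E           C           X           B
  Initial     0.02248     0.07497       4.983  3.0608e-04
  Change  -1.7859e-04 -5.3576e-04  3.5717e-04  3.5717e-04
  Equil        0.0223     0.07444       4.983  6.6325e-04
  solve Keq expr → x = 1.7859e-04; check Q = 1.188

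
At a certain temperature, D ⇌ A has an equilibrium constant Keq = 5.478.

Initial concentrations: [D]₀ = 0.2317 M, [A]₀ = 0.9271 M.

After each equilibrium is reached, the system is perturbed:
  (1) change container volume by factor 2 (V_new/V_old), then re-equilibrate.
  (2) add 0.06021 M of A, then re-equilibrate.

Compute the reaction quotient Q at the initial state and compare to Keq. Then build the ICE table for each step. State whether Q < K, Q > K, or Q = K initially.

Q₀ = 4.001 vs Keq = 5.478 ⇒ Q<K, forward
Step 1:
                  D         A
  I          0.2317    0.9271
  C        -0.05282   0.05282
  E          0.1789    0.9799
  solve Keq expr → x = 0.05282; check Q = 5.478
Then change container volume by factor 2 (V_new/V_old).
Step 2:
                  D         A
  I         0.08944      0.49
  C               0         0
  E         0.08944      0.49
  solve Keq expr → x = 0; check Q = 5.478
Then add 0.06021 M of A.
Step 3:
                  D         A
  I         0.08944    0.5502
  C        0.009295 -0.009295
  E         0.09874    0.5409
  solve Keq expr → x = -0.009295; check Q = 5.478

Q₀ = 4.001; Q < K (proceeds forward)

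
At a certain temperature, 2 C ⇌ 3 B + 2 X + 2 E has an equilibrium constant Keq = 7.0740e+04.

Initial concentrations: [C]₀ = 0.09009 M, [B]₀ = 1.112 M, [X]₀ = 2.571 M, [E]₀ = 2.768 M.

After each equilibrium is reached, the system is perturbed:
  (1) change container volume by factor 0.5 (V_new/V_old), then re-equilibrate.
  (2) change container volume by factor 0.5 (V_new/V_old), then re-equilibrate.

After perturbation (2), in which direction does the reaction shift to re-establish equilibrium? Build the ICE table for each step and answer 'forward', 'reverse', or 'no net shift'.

Q₀ = 8580 vs Keq = 7.0740e+04 ⇒ Q<K, forward
Step 1:
                   C          B          X          E
  Initial    0.09009      1.112      2.571      2.768
  Change    -0.05382    0.08072    0.05382    0.05382
  Equil      0.03627      1.193      2.625      2.822
  solve Keq expr → x = 0.02691; check Q = 7.0740e+04
Then change container volume by factor 0.5 (V_new/V_old).
Step 2:
                   C          B          X          E
  Initial    0.07255      2.385       5.25      5.644
  Change      0.2267    -0.3401    -0.2267    -0.2267
  Equil       0.2993      2.045      5.023      5.417
  solve Keq expr → x = -0.1134; check Q = 7.0740e+04
Then change container volume by factor 0.5 (V_new/V_old).
Step 3:
                   C          B          X          E
  Initial     0.5985      4.091      10.05      10.83
  Change      0.9199      -1.38    -0.9199    -0.9199
  Equil        1.518      2.711      9.126      9.914
  solve Keq expr → x = -0.4599; check Q = 7.0740e+04

Direction: reverse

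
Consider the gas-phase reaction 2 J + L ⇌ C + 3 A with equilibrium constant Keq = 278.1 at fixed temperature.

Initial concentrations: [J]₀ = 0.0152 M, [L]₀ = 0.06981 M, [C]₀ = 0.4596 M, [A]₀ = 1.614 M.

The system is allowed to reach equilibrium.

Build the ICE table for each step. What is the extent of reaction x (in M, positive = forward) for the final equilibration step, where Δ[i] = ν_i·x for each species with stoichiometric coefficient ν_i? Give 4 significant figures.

x = -0.07341 M

Q₀ = 1.1981e+05 vs Keq = 278.1 ⇒ Q>K, reverse
Step 1:
                    J           L           C           A
  Initial      0.0152     0.06981      0.4596       1.614
  Change       0.1468     0.07341    -0.07341     -0.2202
  Equil         0.162      0.1432      0.3862       1.394
  solve Keq expr → x = -0.07341; check Q = 278.1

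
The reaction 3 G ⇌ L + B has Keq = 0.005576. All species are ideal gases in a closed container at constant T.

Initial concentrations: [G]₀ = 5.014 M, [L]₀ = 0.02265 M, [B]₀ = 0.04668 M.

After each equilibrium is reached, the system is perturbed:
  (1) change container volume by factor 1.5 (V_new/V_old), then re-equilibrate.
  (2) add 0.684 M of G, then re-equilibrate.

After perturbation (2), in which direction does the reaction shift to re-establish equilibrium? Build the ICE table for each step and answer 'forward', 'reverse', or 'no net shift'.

Direction: forward

Q₀ = 8.3878e-06 vs Keq = 0.005576 ⇒ Q<K, forward
Step 1:
                    G           L           B
  I             5.014     0.02265     0.04668
  C            -1.422      0.4739      0.4739
  E             3.592      0.4965      0.5206
  solve Keq expr → x = 0.4739; check Q = 0.005576
Then change container volume by factor 1.5 (V_new/V_old).
Step 2:
                    G           L           B
  I             2.395       0.331      0.3471
  C            0.1222    -0.04073    -0.04073
  E             2.517      0.2903      0.3063
  solve Keq expr → x = -0.04073; check Q = 0.005576
Then add 0.684 M of G.
Step 3:
                    G           L           B
  I             3.201      0.2903      0.3063
  C           -0.2443     0.08143     0.08143
  E             2.957      0.3717      0.3877
  solve Keq expr → x = 0.08143; check Q = 0.005576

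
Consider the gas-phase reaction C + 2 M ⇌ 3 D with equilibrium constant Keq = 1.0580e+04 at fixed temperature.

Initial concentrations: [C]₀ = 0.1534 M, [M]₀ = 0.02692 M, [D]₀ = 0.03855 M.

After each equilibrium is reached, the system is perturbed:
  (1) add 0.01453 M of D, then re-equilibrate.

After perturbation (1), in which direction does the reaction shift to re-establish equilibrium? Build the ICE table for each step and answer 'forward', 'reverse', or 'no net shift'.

Direction: reverse

Q₀ = 0.5153 vs Keq = 1.0580e+04 ⇒ Q<K, forward
Step 1:
                   C          M          D
  Initial     0.1534    0.02692    0.03855
  Change    -0.01318   -0.02635    0.03953
  Equil       0.1402 5.6645e-04    0.07808
  solve Keq expr → x = 0.01318; check Q = 1.0580e+04
Then add 0.01453 M of D.
Step 2:
                   C          M          D
  Initial     0.1402 5.6645e-04    0.09261
  Change  8.1083e-05 1.6217e-04 -2.4325e-04
  Equil       0.1403 7.2861e-04    0.09237
  solve Keq expr → x = -8.1083e-05; check Q = 1.0580e+04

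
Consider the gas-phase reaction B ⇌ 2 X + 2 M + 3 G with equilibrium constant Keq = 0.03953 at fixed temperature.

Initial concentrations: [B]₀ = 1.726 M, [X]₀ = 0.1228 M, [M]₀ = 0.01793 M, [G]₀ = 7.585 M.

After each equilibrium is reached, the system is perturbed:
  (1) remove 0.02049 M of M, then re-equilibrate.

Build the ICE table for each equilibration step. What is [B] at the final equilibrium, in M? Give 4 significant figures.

[B]_eq = 1.693 M

Q₀ = 0.001226 vs Keq = 0.03953 ⇒ Q<K, forward
Step 1:
                  B         X         M         G
  I           1.726    0.1228   0.01793     7.585
  C        -0.02599   0.05199   0.05199   0.07798
  E             1.7    0.1748   0.06992     7.663
  solve Keq expr → x = 0.02599; check Q = 0.03953
Then remove 0.02049 M of M.
Step 2:
                  B         X         M         G
  I             1.7    0.1748   0.04943     7.663
  C       -0.007332   0.01466   0.01466   0.02199
  E           1.693    0.1895   0.06409     7.685
  solve Keq expr → x = 0.007332; check Q = 0.03953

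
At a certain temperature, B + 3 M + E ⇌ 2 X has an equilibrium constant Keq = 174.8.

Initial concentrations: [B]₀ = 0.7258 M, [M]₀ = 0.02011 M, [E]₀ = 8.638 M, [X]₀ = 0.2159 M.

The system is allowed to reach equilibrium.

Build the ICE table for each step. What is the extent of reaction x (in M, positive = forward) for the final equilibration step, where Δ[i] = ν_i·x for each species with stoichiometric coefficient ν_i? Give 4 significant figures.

x = -0.004575 M

Q₀ = 914.2 vs Keq = 174.8 ⇒ Q>K, reverse
Step 1:
                    B           M           E           X
  Initial      0.7258     0.02011       8.638      0.2159
  Change     0.004575     0.01373    0.004575   -0.009151
  Equil        0.7304     0.03384       8.643      0.2067
  solve Keq expr → x = -0.004575; check Q = 174.8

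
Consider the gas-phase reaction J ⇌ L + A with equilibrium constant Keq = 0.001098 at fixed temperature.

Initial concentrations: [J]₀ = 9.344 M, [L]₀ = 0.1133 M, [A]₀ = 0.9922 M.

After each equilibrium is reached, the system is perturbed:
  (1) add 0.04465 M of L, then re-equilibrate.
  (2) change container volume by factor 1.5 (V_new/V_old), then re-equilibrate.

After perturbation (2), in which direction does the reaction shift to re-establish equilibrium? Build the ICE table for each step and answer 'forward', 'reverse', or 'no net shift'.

Q₀ = 0.01203 vs Keq = 0.001098 ⇒ Q>K, reverse
Step 1:
                    J           L           A
  init          9.344      0.1133      0.9922
  Δ            0.1017     -0.1017     -0.1017
  eq            9.446     0.01165      0.8905
  solve Keq expr → x = -0.1017; check Q = 0.001098
Then add 0.04465 M of L.
Step 2:
                    J           L           A
  init          9.446      0.0563      0.8905
  Δ           0.04399    -0.04399    -0.04399
  eq             9.49     0.01231      0.8466
  solve Keq expr → x = -0.04399; check Q = 0.001098
Then change container volume by factor 1.5 (V_new/V_old).
Step 3:
                    J           L           A
  init          6.326    0.008205      0.5644
  Δ         -0.004008    0.004008    0.004008
  eq            6.322     0.01221      0.5684
  solve Keq expr → x = 0.004008; check Q = 0.001098

Direction: forward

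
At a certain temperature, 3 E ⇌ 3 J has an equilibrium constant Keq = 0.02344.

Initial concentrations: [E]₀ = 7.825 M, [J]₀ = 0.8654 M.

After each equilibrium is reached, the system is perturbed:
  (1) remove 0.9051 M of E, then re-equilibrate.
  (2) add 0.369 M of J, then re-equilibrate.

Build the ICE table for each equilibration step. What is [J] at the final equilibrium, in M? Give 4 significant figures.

Q₀ = 0.001353 vs Keq = 0.02344 ⇒ Q<K, forward
Step 1:
                    E           J
  init          7.825      0.8654
  Δ            -1.068       1.068
  eq            6.757       1.934
  solve Keq expr → x = 0.3561; check Q = 0.02344
Then remove 0.9051 M of E.
Step 2:
                    E           J
  init          5.852       1.934
  Δ            0.2014     -0.2014
  eq            6.053       1.732
  solve Keq expr → x = -0.06713; check Q = 0.02344
Then add 0.369 M of J.
Step 3:
                    E           J
  init          6.053       2.101
  Δ            0.2869     -0.2869
  eq             6.34       1.814
  solve Keq expr → x = -0.09563; check Q = 0.02344

[J]_eq = 1.814 M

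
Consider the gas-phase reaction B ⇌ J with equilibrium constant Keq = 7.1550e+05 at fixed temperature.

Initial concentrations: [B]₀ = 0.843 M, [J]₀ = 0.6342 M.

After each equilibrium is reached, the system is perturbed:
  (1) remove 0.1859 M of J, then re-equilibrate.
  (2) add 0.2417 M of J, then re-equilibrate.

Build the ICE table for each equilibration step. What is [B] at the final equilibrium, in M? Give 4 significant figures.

[B]_eq = 2.1426e-06 M

Q₀ = 0.7523 vs Keq = 7.1550e+05 ⇒ Q<K, forward
Step 1:
                   B          J
  Initial      0.843     0.6342
  Change      -0.843      0.843
  Equil   2.0646e-06      1.477
  solve Keq expr → x = 0.843; check Q = 7.1550e+05
Then remove 0.1859 M of J.
Step 2:
                   B          J
  Initial 2.0646e-06      1.291
  Change  -2.5982e-07 2.5982e-07
  Equil   1.8047e-06      1.291
  solve Keq expr → x = 2.5982e-07; check Q = 7.1550e+05
Then add 0.2417 M of J.
Step 3:
                   B          J
  Initial 1.8047e-06      1.533
  Change  3.3781e-07 -3.3781e-07
  Equil   2.1426e-06      1.533
  solve Keq expr → x = -3.3781e-07; check Q = 7.1550e+05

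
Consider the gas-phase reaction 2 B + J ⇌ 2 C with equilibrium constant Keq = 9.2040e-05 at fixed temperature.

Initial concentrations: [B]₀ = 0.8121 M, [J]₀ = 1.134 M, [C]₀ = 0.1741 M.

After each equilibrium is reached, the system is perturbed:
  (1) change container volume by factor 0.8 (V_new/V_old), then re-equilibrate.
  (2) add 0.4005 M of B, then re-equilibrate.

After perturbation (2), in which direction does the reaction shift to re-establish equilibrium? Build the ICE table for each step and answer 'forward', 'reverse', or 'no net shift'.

Q₀ = 0.04053 vs Keq = 9.2040e-05 ⇒ Q>K, reverse
Step 1:
                   B          J          C
  I           0.8121      1.134     0.1741
  C           0.1638    0.08189    -0.1638
  E           0.9759      1.216    0.01032
  solve Keq expr → x = -0.08189; check Q = 9.2040e-05
Then change container volume by factor 0.8 (V_new/V_old).
Step 2:
                   B          J          C
  I             1.22       1.52     0.0129
  C        -0.001502 -7.5092e-04   0.001502
  E            1.218      1.519    0.01441
  solve Keq expr → x = 7.5092e-04; check Q = 9.2040e-05
Then add 0.4005 M of B.
Step 3:
                   B          J          C
  I            1.619      1.519    0.01441
  C        -0.004666  -0.002333   0.004666
  E            1.614      1.517    0.01907
  solve Keq expr → x = 0.002333; check Q = 9.2040e-05

Direction: forward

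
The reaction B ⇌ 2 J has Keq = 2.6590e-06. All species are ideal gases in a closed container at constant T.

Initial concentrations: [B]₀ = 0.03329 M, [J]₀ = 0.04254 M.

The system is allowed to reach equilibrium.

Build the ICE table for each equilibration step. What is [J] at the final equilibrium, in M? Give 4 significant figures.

[J]_eq = 3.8022e-04 M

Q₀ = 0.05436 vs Keq = 2.6590e-06 ⇒ Q>K, reverse
Step 1:
                    B           J
  Initial     0.03329     0.04254
  Change      0.02108    -0.04216
  Equil       0.05437  3.8022e-04
  solve Keq expr → x = -0.02108; check Q = 2.6590e-06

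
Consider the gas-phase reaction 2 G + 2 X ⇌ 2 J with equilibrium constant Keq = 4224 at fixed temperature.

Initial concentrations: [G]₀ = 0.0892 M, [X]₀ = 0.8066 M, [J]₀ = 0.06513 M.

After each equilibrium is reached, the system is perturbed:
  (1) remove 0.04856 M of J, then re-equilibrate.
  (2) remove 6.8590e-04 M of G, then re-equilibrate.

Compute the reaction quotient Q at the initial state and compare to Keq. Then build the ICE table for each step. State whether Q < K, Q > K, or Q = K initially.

Q₀ = 0.8194 vs Keq = 4224 ⇒ Q<K, forward
Step 1:
                    G           X           J
  I            0.0892      0.8066     0.06513
  C          -0.08597    -0.08597     0.08597
  E          0.003226      0.7206      0.1511
  solve Keq expr → x = 0.04299; check Q = 4224
Then remove 0.04856 M of J.
Step 2:
                    G           X           J
  I          0.003226      0.7206      0.1025
  C         -0.001012   -0.001012    0.001012
  E          0.002214      0.7196      0.1036
  solve Keq expr → x = 5.0605e-04; check Q = 4224
Then remove 6.8590e-04 M of G.
Step 3:
                    G           X           J
  I          0.001528      0.7196      0.1036
  C        6.6954e-04  6.6954e-04 -6.6954e-04
  E          0.002198      0.7203      0.1029
  solve Keq expr → x = -3.3477e-04; check Q = 4224

Q₀ = 0.8194; Q < K (proceeds forward)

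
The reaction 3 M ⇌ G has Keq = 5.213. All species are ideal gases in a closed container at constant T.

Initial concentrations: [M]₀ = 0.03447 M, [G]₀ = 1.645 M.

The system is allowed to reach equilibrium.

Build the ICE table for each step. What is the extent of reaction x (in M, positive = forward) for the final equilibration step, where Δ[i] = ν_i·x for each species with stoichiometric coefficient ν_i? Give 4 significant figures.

Q₀ = 4.0164e+04 vs Keq = 5.213 ⇒ Q>K, reverse
Step 1:
                   M          G
  Initial    0.03447      1.645
  Change      0.6167    -0.2056
  Equil       0.6512      1.439
  solve Keq expr → x = -0.2056; check Q = 5.213

x = -0.2056 M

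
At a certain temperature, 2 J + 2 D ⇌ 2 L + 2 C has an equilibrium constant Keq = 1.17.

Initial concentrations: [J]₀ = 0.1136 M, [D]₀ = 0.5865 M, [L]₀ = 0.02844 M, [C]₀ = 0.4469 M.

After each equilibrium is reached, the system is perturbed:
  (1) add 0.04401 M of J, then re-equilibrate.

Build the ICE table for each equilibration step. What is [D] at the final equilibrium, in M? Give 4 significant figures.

Q₀ = 0.03639 vs Keq = 1.17 ⇒ Q<K, forward
Step 1:
                  J         D         L         C
  init       0.1136    0.5865   0.02844    0.4469
  Δ        -0.04831  -0.04831   0.04831   0.04831
  eq        0.06529    0.5382   0.07675    0.4952
  solve Keq expr → x = 0.02416; check Q = 1.17
Then add 0.04401 M of J.
Step 2:
                  J         D         L         C
  init       0.1093    0.5382   0.07675    0.4952
  Δ        -0.02016  -0.02016   0.02016   0.02016
  eq        0.08914     0.518   0.09691    0.5154
  solve Keq expr → x = 0.01008; check Q = 1.17

[D]_eq = 0.518 M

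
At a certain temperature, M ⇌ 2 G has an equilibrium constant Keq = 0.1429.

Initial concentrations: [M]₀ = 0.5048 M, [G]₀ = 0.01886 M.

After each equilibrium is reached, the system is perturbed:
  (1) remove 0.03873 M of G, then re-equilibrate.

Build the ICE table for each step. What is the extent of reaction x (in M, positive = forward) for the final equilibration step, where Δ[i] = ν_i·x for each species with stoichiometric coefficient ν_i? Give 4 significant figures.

Q₀ = 7.0463e-04 vs Keq = 0.1429 ⇒ Q<K, forward
Step 1:
                   M          G
  init        0.5048    0.01886
  Δ          -0.1094     0.2188
  eq          0.3954     0.2377
  solve Keq expr → x = 0.1094; check Q = 0.1429
Then remove 0.03873 M of G.
Step 2:
                   M          G
  init        0.3954      0.199
  Δ         -0.01681    0.03362
  eq          0.3786     0.2326
  solve Keq expr → x = 0.01681; check Q = 0.1429

x = 0.01681 M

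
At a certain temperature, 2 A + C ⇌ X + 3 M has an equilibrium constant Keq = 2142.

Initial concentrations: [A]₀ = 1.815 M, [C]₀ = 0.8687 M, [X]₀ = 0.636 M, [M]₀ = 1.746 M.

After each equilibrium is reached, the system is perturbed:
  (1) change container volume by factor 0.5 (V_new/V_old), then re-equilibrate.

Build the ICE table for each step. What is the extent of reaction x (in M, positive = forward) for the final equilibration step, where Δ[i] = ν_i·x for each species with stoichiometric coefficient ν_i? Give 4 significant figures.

x = -0.08379 M

Q₀ = 1.183 vs Keq = 2142 ⇒ Q<K, forward
Step 1:
                    A           C           X           M
  Initial       1.815      0.8687       0.636       1.746
  Change       -1.378      -0.689       0.689       2.067
  Equil        0.4369      0.1797       1.325       3.813
  solve Keq expr → x = 0.689; check Q = 2142
Then change container volume by factor 0.5 (V_new/V_old).
Step 2:
                    A           C           X           M
  Initial      0.8738      0.3593        2.65       7.626
  Change       0.1676     0.08379    -0.08379     -0.2514
  Equil         1.041      0.4431       2.566       7.375
  solve Keq expr → x = -0.08379; check Q = 2142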